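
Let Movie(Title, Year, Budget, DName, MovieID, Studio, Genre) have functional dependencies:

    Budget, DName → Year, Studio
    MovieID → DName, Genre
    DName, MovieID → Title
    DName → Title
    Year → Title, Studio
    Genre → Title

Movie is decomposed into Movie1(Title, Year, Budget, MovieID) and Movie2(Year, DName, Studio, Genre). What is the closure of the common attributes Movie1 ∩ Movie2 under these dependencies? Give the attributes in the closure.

Movie1 ∩ Movie2 = {Year}.
Year → Title, Studio applies, adding Title, Studio
Closure: {Title, Year, Studio}.

Title, Year, Studio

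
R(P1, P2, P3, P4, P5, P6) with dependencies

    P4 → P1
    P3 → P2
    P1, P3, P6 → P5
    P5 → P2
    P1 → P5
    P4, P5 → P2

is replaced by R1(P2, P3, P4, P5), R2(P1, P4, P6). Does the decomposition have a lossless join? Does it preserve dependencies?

lossy and not dependency-preserving

Lossless test: (P4)⁺ = {P1, P2, P4, P5}, which is a superkey of neither fragment — lossy.
Dependency preservation: the restricted closure of {P1, P3, P6} across the fragments never reaches {P5}, so P1, P3, P6 → P5 cannot be enforced without a join — not preserved.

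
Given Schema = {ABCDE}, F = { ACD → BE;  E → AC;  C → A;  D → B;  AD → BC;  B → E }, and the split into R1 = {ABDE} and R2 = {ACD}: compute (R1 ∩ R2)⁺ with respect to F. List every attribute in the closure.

ABCDE

R1 ∩ R2 = {AD}.
D → B applies, adding B
AD → BC applies, adding C
B → E applies, adding E
Closure: {ABCDE}.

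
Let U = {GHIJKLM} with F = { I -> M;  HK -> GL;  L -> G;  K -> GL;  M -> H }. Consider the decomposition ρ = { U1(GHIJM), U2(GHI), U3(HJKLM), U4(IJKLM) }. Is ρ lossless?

No

Chase test. Columns are GHIJKLM; row i has aⱼ where attribute j ∈ Ui, else bᵢⱼ.
Initial tableau (one row per fragment):
  row 1: a1 a2 a3 a4 b15 b16 a7
  row 2: a1 a2 a3 b24 b25 b26 b27
  row 3: b31 a2 b33 a4 a5 a6 a7
  row 4: b41 b42 a3 a4 a5 a6 a7
Rows 1 and 2 agree on I; apply I→M and equate their M entries.
Rows 3 and 4 agree on L; apply L→G and equate their G entries.
Rows 1 and 4 agree on M; apply M→H and equate their H entries.
No row becomes fully distinguished — the join is lossy.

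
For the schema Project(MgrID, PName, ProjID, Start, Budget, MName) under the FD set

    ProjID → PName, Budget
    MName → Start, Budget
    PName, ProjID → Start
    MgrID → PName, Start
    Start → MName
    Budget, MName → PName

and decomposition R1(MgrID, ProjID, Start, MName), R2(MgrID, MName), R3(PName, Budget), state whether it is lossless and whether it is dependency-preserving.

lossy and not dependency-preserving

Lossless test (chase): Rows 1 and 2 agree on MName; apply MName→Start, Budget and equate their Start, Budget entries. Rows 1 and 2 agree on MgrID; apply MgrID→PName, Start and equate their PName, Start entries. No row becomes fully distinguished — the join is lossy.
Dependency preservation: the restricted closure of {ProjID} across the fragments never reaches {PName, Budget}, so ProjID → PName, Budget cannot be enforced without a join — not preserved.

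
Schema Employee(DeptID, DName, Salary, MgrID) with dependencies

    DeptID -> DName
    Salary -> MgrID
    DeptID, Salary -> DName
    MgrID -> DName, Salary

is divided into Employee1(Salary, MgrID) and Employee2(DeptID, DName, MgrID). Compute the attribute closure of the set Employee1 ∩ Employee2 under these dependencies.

DName, Salary, MgrID

Employee1 ∩ Employee2 = {MgrID}.
MgrID → DName, Salary applies, adding DName, Salary
Closure: {DName, Salary, MgrID}.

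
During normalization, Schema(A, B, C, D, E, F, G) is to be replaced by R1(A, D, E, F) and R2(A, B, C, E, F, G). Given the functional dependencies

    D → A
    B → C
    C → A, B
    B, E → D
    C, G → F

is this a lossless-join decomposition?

No

Common attributes: R1 ∩ R2 = {A, E, F}.
No dependency enlarges {A, E, F}, so (A, E, F)⁺ = {A, E, F}.
The closure contains neither all of R1 = {A, D, E, F} nor all of R2 = {A, B, C, E, F, G}, so the common attributes are not a superkey of either fragment. The join is lossy.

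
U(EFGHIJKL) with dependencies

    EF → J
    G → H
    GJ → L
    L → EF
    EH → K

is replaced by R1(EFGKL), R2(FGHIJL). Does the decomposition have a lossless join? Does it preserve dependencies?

Lossless test: (FGL)⁺ = {EFGHJKL}, which contains all of one fragment — lossless.
Dependency preservation: the restricted closure of {EF} across the fragments never reaches {J}, so EF → J cannot be enforced without a join — not preserved.

lossless but not dependency-preserving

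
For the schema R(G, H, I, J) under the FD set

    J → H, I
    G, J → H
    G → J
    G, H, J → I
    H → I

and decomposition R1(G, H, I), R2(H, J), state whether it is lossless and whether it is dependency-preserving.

lossy and not dependency-preserving

Lossless test: (H)⁺ = {H, I}, which is a superkey of neither fragment — lossy.
Dependency preservation: the restricted closure of {G} across the fragments never reaches {J}, so G → J cannot be enforced without a join — not preserved.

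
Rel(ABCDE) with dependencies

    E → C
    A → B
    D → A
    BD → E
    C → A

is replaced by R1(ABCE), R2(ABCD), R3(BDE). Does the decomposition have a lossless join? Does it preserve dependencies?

lossless and dependency-preserving

Lossless test (chase): Rows 1 and 3 agree on E; apply E→C and equate their C entries. Rows 2 and 3 agree on D; apply D→A and equate their A entries. Rows 2 and 3 agree on BD; apply BD→E and equate their E entries. Row 2 is now all distinguished symbols — the join is lossless.
Dependency preservation: every FD's attributes lie within a single fragment, so each can be enforced locally — preserved.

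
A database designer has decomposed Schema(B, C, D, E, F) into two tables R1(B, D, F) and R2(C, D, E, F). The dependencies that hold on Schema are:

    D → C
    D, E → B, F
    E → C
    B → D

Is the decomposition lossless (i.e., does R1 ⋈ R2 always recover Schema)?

Common attributes: R1 ∩ R2 = {D, F}.
Closure of {D, F}: D → C applies, adding C. So (D, F)⁺ = {C, D, F}.
The closure contains neither all of R1 = {B, D, F} nor all of R2 = {C, D, E, F}, so the common attributes are not a superkey of either fragment. The join is lossy.

No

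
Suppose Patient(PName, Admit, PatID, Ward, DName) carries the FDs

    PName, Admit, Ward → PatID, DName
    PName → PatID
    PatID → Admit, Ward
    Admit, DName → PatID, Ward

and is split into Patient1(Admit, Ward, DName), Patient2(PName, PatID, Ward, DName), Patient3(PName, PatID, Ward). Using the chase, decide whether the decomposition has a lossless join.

No

Chase test. Columns are PName, Admit, PatID, Ward, DName; row i has aⱼ where attribute j ∈ Patienti, else bᵢⱼ.
Initial tableau (one row per fragment):
  row 1: b11 a2 b13 a4 a5
  row 2: a1 b22 a3 a4 a5
  row 3: a1 b32 a3 a4 b35
Rows 2 and 3 agree on PatID; apply PatID→Admit, Ward and equate their Admit, Ward entries.
Rows 2 and 3 agree on PName, Admit, Ward; apply PName, Admit, Ward→PatID, DName and equate their PatID, DName entries.
No row becomes fully distinguished — the join is lossy.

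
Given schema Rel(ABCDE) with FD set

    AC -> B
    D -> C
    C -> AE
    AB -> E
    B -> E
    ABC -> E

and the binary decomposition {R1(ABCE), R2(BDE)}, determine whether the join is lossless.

Common attributes: R1 ∩ R2 = {BE}.
No dependency enlarges {BE}, so (BE)⁺ = {BE}.
The closure contains neither all of R1 = {ABCE} nor all of R2 = {BDE}, so the common attributes are not a superkey of either fragment. The join is lossy.

No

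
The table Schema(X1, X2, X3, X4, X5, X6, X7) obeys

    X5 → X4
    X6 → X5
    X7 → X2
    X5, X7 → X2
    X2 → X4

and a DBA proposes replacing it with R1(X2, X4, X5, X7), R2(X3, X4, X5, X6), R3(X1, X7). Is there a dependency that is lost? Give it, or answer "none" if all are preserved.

X5 → X4 lies within R1.
X6 → X5 lies within R2.
X7 → X2 lies within R1.
X5, X7 → X2 lies within R1.
X2 → X4 lies within R1.
Every dependency is enforceable on the fragments, so the decomposition is dependency-preserving.

none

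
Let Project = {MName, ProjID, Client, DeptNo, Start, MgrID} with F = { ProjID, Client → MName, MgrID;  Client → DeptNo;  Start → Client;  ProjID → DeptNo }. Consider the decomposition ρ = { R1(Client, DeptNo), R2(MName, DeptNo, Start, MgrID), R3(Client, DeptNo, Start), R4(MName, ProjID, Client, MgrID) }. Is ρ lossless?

Chase test. Columns are MName, ProjID, Client, DeptNo, Start, MgrID; row i has aⱼ where attribute j ∈ Ri, else bᵢⱼ.
Initial tableau (one row per fragment):
  row 1: b11 b12 a3 a4 b15 b16
  row 2: a1 b22 b23 a4 a5 a6
  row 3: b31 b32 a3 a4 a5 b36
  row 4: a1 a2 a3 b44 b45 a6
Rows 1 and 4 agree on Client; apply Client→DeptNo and equate their DeptNo entries.
Rows 2 and 3 agree on Start; apply Start→Client and equate their Client entries.
No row becomes fully distinguished — the join is lossy.

No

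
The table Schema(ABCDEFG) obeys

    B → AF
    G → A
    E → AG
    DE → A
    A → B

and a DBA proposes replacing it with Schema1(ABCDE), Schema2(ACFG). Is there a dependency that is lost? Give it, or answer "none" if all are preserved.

Check E → AG: no single fragment contains all of {AEG}, and the restricted closure of {E} across the fragments never reaches {AG}.
B → AF is preserved.
G → A is preserved.
DE → A is preserved.
A → B is preserved.

E → AG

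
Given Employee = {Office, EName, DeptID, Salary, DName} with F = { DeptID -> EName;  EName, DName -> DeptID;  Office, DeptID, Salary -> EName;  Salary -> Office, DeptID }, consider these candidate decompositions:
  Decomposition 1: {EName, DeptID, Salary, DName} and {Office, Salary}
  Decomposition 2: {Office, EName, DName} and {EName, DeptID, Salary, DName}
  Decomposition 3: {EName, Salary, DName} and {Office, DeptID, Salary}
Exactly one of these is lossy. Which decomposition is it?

Decomposition 1: common = {Salary}, closure = {Office, EName, DeptID, Salary} → lossless.
Decomposition 2: common = {EName, DName}, closure = {EName, DeptID, DName} → lossy.
Decomposition 3: common = {Salary}, closure = {Office, EName, DeptID, Salary} → lossless.

Decomposition 2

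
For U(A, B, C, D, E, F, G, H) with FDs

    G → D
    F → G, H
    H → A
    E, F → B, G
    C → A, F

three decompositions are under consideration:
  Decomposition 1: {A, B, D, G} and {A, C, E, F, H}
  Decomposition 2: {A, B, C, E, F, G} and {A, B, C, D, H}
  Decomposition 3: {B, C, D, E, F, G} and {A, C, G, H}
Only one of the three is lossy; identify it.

Decomposition 1

Decomposition 1: common = {A}, closure = {A} → lossy.
Decomposition 2: common = {A, B, C}, closure = {A, B, C, D, F, G, H} → lossless.
Decomposition 3: common = {C, G}, closure = {A, C, D, F, G, H} → lossless.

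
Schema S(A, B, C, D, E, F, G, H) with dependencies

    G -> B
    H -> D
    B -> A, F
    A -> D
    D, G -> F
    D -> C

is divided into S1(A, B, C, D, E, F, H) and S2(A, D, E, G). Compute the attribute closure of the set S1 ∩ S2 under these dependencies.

A, C, D, E

S1 ∩ S2 = {A, D, E}.
D → C applies, adding C
Closure: {A, C, D, E}.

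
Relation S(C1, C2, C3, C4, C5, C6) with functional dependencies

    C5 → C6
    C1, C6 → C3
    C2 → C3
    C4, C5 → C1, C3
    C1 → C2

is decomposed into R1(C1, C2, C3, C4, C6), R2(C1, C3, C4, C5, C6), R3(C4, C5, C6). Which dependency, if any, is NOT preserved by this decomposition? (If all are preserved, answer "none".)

C5 → C6 lies within R2.
C1, C6 → C3 lies within R1.
C2 → C3 lies within R1.
C4, C5 → C1, C3 lies within R2.
C1 → C2 lies within R1.
Every dependency is enforceable on the fragments, so the decomposition is dependency-preserving.

none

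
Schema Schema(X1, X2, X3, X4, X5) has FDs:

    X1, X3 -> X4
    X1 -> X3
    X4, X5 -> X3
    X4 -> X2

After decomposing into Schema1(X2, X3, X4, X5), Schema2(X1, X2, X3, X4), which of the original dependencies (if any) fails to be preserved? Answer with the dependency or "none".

none

X1, X3 → X4 lies within Schema2.
X1 → X3 lies within Schema2.
X4, X5 → X3 lies within Schema1.
X4 → X2 lies within Schema1.
Every dependency is enforceable on the fragments, so the decomposition is dependency-preserving.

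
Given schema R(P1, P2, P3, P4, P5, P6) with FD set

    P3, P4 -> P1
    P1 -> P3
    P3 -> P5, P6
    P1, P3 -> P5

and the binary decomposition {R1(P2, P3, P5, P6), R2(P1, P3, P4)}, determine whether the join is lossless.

Common attributes: R1 ∩ R2 = {P3}.
Closure of {P3}: P3 → P5, P6 applies, adding P5, P6. So (P3)⁺ = {P3, P5, P6}.
The closure contains neither all of R1 = {P2, P3, P5, P6} nor all of R2 = {P1, P3, P4}, so the common attributes are not a superkey of either fragment. The join is lossy.

No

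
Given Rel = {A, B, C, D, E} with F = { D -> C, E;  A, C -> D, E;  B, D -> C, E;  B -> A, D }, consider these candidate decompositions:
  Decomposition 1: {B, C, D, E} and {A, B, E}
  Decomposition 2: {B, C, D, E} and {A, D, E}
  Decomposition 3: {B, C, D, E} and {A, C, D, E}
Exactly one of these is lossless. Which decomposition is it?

Decomposition 1

Decomposition 1: common = {B, E}, closure = {A, B, C, D, E} → lossless.
Decomposition 2: common = {D, E}, closure = {C, D, E} → lossy.
Decomposition 3: common = {C, D, E}, closure = {C, D, E} → lossy.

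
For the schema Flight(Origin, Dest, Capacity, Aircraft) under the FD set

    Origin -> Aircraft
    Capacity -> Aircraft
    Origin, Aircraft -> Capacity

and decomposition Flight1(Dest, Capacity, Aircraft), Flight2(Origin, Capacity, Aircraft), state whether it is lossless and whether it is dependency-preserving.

Lossless test: (Capacity, Aircraft)⁺ = {Capacity, Aircraft}, which is a superkey of neither fragment — lossy.
Dependency preservation: every FD's attributes lie within a single fragment, so each can be enforced locally — preserved.

lossy but dependency-preserving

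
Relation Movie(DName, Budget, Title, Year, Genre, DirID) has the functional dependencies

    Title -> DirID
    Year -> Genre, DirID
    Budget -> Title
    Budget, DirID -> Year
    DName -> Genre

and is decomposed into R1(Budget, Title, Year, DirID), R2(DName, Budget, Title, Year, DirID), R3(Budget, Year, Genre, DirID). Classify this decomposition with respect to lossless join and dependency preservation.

Lossless test (chase): Rows 1 and 2 agree on Year; apply Year→Genre, DirID and equate their Genre, DirID entries. Rows 1 and 3 agree on Year; apply Year→Genre, DirID and equate their Genre, DirID entries. Rows 1 and 3 agree on Budget; apply Budget→Title and equate their Title entries. Row 2 is now all distinguished symbols — the join is lossless.
Dependency preservation: the restricted closure of {DName} across the fragments never reaches {Genre}, so DName → Genre cannot be enforced without a join — not preserved.

lossless but not dependency-preserving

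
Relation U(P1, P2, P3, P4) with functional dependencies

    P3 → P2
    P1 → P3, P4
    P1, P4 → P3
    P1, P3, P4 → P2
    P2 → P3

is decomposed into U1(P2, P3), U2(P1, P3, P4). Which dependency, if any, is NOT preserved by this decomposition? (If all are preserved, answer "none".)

none

P3 → P2 lies within U1.
P1 → P3, P4 lies within U2.
P1, P4 → P3 lies within U2.
P1, P3, P4 → P2: restricted closure across fragments reaches P2.
P2 → P3 lies within U1.
Every dependency is enforceable on the fragments, so the decomposition is dependency-preserving.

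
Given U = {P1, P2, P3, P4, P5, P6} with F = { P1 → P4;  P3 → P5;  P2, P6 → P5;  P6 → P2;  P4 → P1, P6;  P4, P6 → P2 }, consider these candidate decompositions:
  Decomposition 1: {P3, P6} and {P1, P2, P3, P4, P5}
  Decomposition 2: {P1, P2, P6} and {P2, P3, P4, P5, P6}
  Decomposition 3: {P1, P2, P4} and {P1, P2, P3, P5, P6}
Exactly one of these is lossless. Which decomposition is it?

Decomposition 1: common = {P3}, closure = {P3, P5} → lossy.
Decomposition 2: common = {P2, P6}, closure = {P2, P5, P6} → lossy.
Decomposition 3: common = {P1, P2}, closure = {P1, P2, P4, P5, P6} → lossless.

Decomposition 3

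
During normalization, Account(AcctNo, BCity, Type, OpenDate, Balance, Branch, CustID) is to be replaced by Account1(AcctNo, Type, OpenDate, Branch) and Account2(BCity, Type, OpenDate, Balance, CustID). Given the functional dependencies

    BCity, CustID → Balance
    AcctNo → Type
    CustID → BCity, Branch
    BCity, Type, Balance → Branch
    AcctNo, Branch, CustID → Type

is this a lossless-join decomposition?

Common attributes: Account1 ∩ Account2 = {Type, OpenDate}.
No dependency enlarges {Type, OpenDate}, so (Type, OpenDate)⁺ = {Type, OpenDate}.
The closure contains neither all of Account1 = {AcctNo, Type, OpenDate, Branch} nor all of Account2 = {BCity, Type, OpenDate, Balance, CustID}, so the common attributes are not a superkey of either fragment. The join is lossy.

No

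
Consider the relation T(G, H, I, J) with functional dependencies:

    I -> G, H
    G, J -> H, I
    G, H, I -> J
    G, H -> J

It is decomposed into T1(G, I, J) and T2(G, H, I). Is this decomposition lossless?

Yes

Common attributes: T1 ∩ T2 = {G, I}.
Closure of {G, I}: I → G, H applies, adding H; G, H, I → J applies, adding J. So (G, I)⁺ = {G, H, I, J}.
This closure contains every attribute of T1, so T1 ∩ T2 → T1. The join is lossless.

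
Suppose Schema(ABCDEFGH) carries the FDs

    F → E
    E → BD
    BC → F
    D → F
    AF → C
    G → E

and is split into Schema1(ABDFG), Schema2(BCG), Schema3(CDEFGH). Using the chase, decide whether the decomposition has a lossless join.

No

Chase test. Columns are ABCDEFGH; row i has aⱼ where attribute j ∈ Schemai, else bᵢⱼ.
Initial tableau (one row per fragment):
  row 1: a1 a2 b13 a4 b15 a6 a7 b18
  row 2: b21 a2 a3 b24 b25 b26 a7 b28
  row 3: b31 b32 a3 a4 a5 a6 a7 a8
Rows 1 and 3 agree on F; apply F→E and equate their E entries.
Rows 1 and 3 agree on E; apply E→BD and equate their BD entries.
Rows 2 and 3 agree on BC; apply BC→F and equate their F entries.
Rows 1 and 2 agree on G; apply G→E and equate their E entries.
Rows 1 and 2 agree on E; apply E→BD and equate their BD entries.
No row becomes fully distinguished — the join is lossy.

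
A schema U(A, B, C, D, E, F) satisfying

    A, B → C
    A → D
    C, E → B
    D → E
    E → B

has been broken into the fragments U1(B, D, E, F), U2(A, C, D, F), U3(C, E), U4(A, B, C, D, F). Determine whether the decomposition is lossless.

Yes

Chase test. Columns are A, B, C, D, E, F; row i has aⱼ where attribute j ∈ Ui, else bᵢⱼ.
Initial tableau (one row per fragment):
  row 1: b11 a2 b13 a4 a5 a6
  row 2: a1 b22 a3 a4 b25 a6
  row 3: b31 b32 a3 b34 a5 b36
  row 4: a1 a2 a3 a4 b45 a6
Rows 1 and 2 agree on D; apply D→E and equate their E entries.
Rows 1 and 4 agree on D; apply D→E and equate their E entries.
Rows 1 and 2 agree on E; apply E→B and equate their B entries.
Rows 1 and 3 agree on E; apply E→B and equate their B entries.
Row 2 is now all distinguished symbols — the join is lossless.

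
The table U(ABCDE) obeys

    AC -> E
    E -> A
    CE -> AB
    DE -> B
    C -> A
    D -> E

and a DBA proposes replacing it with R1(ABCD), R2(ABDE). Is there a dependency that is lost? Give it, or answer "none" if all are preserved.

Check AC → E: no single fragment contains all of {ACE}, and the restricted closure of {AC} across the fragments never reaches {E}.
E → A is preserved.
CE → AB is preserved.
DE → B is preserved.
C → A is preserved.
D → E is preserved.

AC -> E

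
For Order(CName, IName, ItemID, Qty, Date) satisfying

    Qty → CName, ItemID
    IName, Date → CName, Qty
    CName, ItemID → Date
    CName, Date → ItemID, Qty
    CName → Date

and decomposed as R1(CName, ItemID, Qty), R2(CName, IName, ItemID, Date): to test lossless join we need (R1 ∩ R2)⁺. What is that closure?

CName, ItemID, Qty, Date

R1 ∩ R2 = {CName, ItemID}.
CName, ItemID → Date applies, adding Date
CName, Date → ItemID, Qty applies, adding Qty
Closure: {CName, ItemID, Qty, Date}.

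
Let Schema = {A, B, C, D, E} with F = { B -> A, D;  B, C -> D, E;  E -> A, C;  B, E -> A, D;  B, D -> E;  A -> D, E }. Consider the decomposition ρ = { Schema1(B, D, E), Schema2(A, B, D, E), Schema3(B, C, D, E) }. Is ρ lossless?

Chase test. Columns are A, B, C, D, E; row i has aⱼ where attribute j ∈ Schemai, else bᵢⱼ.
Initial tableau (one row per fragment):
  row 1: b11 a2 b13 a4 a5
  row 2: a1 a2 b23 a4 a5
  row 3: b31 a2 a3 a4 a5
Rows 1 and 2 agree on B; apply B→A, D and equate their A, D entries.
Rows 1 and 3 agree on B; apply B→A, D and equate their A, D entries.
Rows 1 and 2 agree on E; apply E→A, C and equate their A, C entries.
Rows 1 and 3 agree on E; apply E→A, C and equate their A, C entries.
Row 1 is now all distinguished symbols — the join is lossless.

Yes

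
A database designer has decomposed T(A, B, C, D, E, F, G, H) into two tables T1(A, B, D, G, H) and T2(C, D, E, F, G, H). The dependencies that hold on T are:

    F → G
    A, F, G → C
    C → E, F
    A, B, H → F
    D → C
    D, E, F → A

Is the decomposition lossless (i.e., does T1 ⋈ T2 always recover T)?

Yes

Common attributes: T1 ∩ T2 = {D, G, H}.
Closure of {D, G, H}: D → C applies, adding C; C → E, F applies, adding E, F; D, E, F → A applies, adding A. So (D, G, H)⁺ = {A, C, D, E, F, G, H}.
This closure contains every attribute of T2, so T1 ∩ T2 → T2. The join is lossless.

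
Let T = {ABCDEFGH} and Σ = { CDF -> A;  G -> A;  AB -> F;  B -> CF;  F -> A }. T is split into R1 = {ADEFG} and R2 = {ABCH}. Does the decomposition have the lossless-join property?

No

Common attributes: R1 ∩ R2 = {A}.
No dependency enlarges {A}, so (A)⁺ = {A}.
The closure contains neither all of R1 = {ADEFG} nor all of R2 = {ABCH}, so the common attributes are not a superkey of either fragment. The join is lossy.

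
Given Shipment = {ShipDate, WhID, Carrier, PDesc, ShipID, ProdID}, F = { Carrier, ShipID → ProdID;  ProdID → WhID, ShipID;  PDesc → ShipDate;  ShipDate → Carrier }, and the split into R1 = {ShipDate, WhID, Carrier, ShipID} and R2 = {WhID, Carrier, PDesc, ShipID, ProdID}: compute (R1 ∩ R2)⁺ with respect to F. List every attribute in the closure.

WhID, Carrier, ShipID, ProdID

R1 ∩ R2 = {WhID, Carrier, ShipID}.
Carrier, ShipID → ProdID applies, adding ProdID
Closure: {WhID, Carrier, ShipID, ProdID}.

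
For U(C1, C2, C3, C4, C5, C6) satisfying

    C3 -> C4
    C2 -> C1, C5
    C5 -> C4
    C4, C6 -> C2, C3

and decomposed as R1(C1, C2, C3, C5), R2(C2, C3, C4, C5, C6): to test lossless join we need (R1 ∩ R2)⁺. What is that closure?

R1 ∩ R2 = {C2, C3, C5}.
C3 → C4 applies, adding C4
C2 → C1, C5 applies, adding C1
Closure: {C1, C2, C3, C4, C5}.

C1, C2, C3, C4, C5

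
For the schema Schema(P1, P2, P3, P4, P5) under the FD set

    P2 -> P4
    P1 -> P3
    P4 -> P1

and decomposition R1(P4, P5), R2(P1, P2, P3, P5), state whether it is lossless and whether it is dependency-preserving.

lossy and not dependency-preserving

Lossless test: (P5)⁺ = {P5}, which is a superkey of neither fragment — lossy.
Dependency preservation: the restricted closure of {P2} across the fragments never reaches {P4}, so P2 → P4 cannot be enforced without a join — not preserved.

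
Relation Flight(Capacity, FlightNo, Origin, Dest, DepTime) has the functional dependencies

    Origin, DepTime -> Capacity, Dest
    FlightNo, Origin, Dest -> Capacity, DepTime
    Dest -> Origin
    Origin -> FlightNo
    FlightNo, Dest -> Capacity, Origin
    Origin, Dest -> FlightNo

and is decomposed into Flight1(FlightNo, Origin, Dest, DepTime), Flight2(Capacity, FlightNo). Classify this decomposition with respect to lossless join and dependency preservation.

Lossless test: (FlightNo)⁺ = {FlightNo}, which is a superkey of neither fragment — lossy.
Dependency preservation: the restricted closure of {Origin, DepTime} across the fragments never reaches {Capacity, Dest}, so Origin, DepTime → Capacity, Dest cannot be enforced without a join — not preserved.

lossy and not dependency-preserving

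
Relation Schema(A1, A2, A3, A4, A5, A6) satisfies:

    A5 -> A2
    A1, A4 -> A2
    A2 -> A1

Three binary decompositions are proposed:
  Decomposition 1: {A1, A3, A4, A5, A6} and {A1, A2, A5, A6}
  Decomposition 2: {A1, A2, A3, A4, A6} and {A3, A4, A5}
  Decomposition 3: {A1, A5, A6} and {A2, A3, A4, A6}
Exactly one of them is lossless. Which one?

Decomposition 1: common = {A1, A5, A6}, closure = {A1, A2, A5, A6} → lossless.
Decomposition 2: common = {A3, A4}, closure = {A3, A4} → lossy.
Decomposition 3: common = {A6}, closure = {A6} → lossy.

Decomposition 1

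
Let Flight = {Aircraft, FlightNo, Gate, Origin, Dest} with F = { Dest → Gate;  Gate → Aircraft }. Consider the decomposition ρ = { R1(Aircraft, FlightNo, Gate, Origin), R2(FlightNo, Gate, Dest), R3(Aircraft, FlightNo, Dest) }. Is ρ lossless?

Chase test. Columns are Aircraft, FlightNo, Gate, Origin, Dest; row i has aⱼ where attribute j ∈ Ri, else bᵢⱼ.
Initial tableau (one row per fragment):
  row 1: a1 a2 a3 a4 b15
  row 2: b21 a2 a3 b24 a5
  row 3: a1 a2 b33 b34 a5
Rows 2 and 3 agree on Dest; apply Dest→Gate and equate their Gate entries.
Rows 1 and 2 agree on Gate; apply Gate→Aircraft and equate their Aircraft entries.
No row becomes fully distinguished — the join is lossy.

No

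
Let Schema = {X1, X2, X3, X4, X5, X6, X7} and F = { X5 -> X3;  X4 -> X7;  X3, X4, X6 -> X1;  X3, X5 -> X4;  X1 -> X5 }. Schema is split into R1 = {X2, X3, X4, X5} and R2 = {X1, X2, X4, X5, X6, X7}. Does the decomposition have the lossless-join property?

Common attributes: R1 ∩ R2 = {X2, X4, X5}.
Closure of {X2, X4, X5}: X5 → X3 applies, adding X3; X4 → X7 applies, adding X7. So (X2, X4, X5)⁺ = {X2, X3, X4, X5, X7}.
This closure contains every attribute of R1, so R1 ∩ R2 → R1. The join is lossless.

Yes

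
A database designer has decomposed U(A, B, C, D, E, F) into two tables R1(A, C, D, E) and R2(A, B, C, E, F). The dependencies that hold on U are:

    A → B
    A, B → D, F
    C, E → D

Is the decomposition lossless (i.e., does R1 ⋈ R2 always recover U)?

Yes

Common attributes: R1 ∩ R2 = {A, C, E}.
Closure of {A, C, E}: A → B applies, adding B; A, B → D, F applies, adding D, F. So (A, C, E)⁺ = {A, B, C, D, E, F}.
This closure contains every attribute of R1, so R1 ∩ R2 → R1. The join is lossless.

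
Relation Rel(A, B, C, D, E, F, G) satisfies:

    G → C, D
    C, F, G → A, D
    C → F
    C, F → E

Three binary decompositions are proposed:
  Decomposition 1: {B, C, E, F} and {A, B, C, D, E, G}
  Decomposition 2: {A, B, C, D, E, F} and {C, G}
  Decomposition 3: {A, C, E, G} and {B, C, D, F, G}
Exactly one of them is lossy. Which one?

Decomposition 1: common = {B, C, E}, closure = {B, C, E, F} → lossless.
Decomposition 2: common = {C}, closure = {C, E, F} → lossy.
Decomposition 3: common = {C, G}, closure = {A, C, D, E, F, G} → lossless.

Decomposition 2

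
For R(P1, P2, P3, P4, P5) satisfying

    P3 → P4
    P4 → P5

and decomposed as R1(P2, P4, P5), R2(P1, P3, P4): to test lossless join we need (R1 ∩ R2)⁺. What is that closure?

R1 ∩ R2 = {P4}.
P4 → P5 applies, adding P5
Closure: {P4, P5}.

P4, P5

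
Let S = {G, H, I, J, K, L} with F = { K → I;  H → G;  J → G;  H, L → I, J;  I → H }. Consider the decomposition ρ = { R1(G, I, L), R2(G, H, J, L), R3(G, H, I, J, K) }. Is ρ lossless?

Chase test. Columns are G, H, I, J, K, L; row i has aⱼ where attribute j ∈ Ri, else bᵢⱼ.
Initial tableau (one row per fragment):
  row 1: a1 b12 a3 b14 b15 a6
  row 2: a1 a2 b23 a4 b25 a6
  row 3: a1 a2 a3 a4 a5 b36
Rows 1 and 3 agree on I; apply I→H and equate their H entries.
Rows 1 and 2 agree on H, L; apply H, L→I, J and equate their I, J entries.
No row becomes fully distinguished — the join is lossy.

No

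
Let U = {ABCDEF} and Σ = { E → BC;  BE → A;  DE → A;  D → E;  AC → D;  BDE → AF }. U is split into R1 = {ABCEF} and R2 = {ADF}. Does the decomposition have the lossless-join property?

Common attributes: R1 ∩ R2 = {AF}.
No dependency enlarges {AF}, so (AF)⁺ = {AF}.
The closure contains neither all of R1 = {ABCEF} nor all of R2 = {ADF}, so the common attributes are not a superkey of either fragment. The join is lossy.

No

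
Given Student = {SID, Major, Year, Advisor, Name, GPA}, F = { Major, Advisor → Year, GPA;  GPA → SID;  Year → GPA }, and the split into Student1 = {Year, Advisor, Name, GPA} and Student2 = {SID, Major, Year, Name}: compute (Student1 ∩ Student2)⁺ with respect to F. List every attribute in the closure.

SID, Year, Name, GPA

Student1 ∩ Student2 = {Year, Name}.
Year → GPA applies, adding GPA
GPA → SID applies, adding SID
Closure: {SID, Year, Name, GPA}.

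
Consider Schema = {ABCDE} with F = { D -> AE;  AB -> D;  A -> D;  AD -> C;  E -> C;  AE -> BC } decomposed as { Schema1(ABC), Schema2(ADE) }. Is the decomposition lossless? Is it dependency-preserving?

Lossless test: (A)⁺ = {ABCDE}, which contains all of one fragment — lossless.
Dependency preservation: the restricted closure of {E} across the fragments never reaches {C}, so E → C cannot be enforced without a join — not preserved.

lossless but not dependency-preserving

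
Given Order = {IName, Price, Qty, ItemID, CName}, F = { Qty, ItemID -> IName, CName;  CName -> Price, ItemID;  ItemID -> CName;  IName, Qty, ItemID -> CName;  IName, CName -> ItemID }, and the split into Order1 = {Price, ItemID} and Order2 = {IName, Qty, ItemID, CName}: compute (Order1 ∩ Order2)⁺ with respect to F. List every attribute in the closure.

Price, ItemID, CName

Order1 ∩ Order2 = {ItemID}.
ItemID → CName applies, adding CName
CName → Price, ItemID applies, adding Price
Closure: {Price, ItemID, CName}.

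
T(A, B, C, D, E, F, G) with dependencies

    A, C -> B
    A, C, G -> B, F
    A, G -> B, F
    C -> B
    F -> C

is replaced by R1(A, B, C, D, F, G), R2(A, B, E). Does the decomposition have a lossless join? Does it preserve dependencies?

Lossless test: (A, B)⁺ = {A, B}, which is a superkey of neither fragment — lossy.
Dependency preservation: every FD's attributes lie within a single fragment, so each can be enforced locally — preserved.

lossy but dependency-preserving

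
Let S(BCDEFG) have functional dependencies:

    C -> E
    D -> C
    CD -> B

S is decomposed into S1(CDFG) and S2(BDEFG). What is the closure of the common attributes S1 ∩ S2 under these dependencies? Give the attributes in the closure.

S1 ∩ S2 = {DFG}.
D → C applies, adding C
CD → B applies, adding B
C → E applies, adding E
Closure: {BCDEFG}.

BCDEFG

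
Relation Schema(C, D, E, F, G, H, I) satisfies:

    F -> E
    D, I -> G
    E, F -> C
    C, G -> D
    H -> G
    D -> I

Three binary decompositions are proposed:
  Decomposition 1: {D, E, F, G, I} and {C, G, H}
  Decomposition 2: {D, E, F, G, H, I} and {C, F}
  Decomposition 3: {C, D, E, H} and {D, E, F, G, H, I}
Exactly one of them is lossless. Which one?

Decomposition 1: common = {G}, closure = {G} → lossy.
Decomposition 2: common = {F}, closure = {C, E, F} → lossless.
Decomposition 3: common = {D, E, H}, closure = {D, E, G, H, I} → lossy.

Decomposition 2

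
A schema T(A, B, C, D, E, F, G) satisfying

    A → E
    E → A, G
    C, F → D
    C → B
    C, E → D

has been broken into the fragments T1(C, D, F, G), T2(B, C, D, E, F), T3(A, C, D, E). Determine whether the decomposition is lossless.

Chase test. Columns are A, B, C, D, E, F, G; row i has aⱼ where attribute j ∈ Ti, else bᵢⱼ.
Initial tableau (one row per fragment):
  row 1: b11 b12 a3 a4 b15 a6 a7
  row 2: b21 a2 a3 a4 a5 a6 b27
  row 3: a1 b32 a3 a4 a5 b36 b37
Rows 2 and 3 agree on E; apply E→A, G and equate their A, G entries.
Rows 1 and 2 agree on C; apply C→B and equate their B entries.
Rows 1 and 3 agree on C; apply C→B and equate their B entries.
No row becomes fully distinguished — the join is lossy.

No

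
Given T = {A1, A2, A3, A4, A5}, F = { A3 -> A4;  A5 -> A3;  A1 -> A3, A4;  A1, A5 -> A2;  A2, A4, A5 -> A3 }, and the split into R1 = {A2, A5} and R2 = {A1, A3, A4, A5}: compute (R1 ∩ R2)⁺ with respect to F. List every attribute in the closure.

A3, A4, A5

R1 ∩ R2 = {A5}.
A5 → A3 applies, adding A3
A3 → A4 applies, adding A4
Closure: {A3, A4, A5}.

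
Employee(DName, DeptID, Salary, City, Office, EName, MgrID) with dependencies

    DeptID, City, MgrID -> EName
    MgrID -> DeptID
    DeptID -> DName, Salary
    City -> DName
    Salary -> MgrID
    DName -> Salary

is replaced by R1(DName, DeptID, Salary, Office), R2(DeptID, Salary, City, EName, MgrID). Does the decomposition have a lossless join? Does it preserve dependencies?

Lossless test: (DeptID, Salary)⁺ = {DName, DeptID, Salary, MgrID}, which is a superkey of neither fragment — lossy.
Dependency preservation: City → DName is not contained in any single fragment, but the restricted closure of its left-hand side across the fragments still reaches the right-hand side; the remaining FDs each lie inside some fragment. All dependencies are preserved.

lossy but dependency-preserving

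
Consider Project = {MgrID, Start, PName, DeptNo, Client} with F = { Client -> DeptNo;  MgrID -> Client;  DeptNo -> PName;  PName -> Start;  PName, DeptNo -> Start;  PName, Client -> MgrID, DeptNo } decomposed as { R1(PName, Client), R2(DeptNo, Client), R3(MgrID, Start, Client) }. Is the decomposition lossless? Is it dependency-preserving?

Lossless test (chase): Rows 1 and 2 agree on Client; apply Client→DeptNo and equate their DeptNo entries. Rows 1 and 3 agree on Client; apply Client→DeptNo and equate their DeptNo entries. Rows 1 and 2 agree on DeptNo; apply DeptNo→PName and equate their PName entries. Rows 1 and 3 agree on DeptNo; apply DeptNo→PName and equate their PName entries. Rows 1 and 2 agree on PName; apply PName→Start and equate their Start entries. Rows 1 and 3 agree on PName; apply PName→Start and equate their Start entries. Rows 1 and 2 agree on PName, Client; apply PName, Client→MgrID, DeptNo and equate their MgrID, DeptNo entries. Rows 1 and 3 agree on PName, Client; apply PName, Client→MgrID, DeptNo and equate their MgrID, DeptNo entries. Row 1 is now all distinguished symbols — the join is lossless.
Dependency preservation: the restricted closure of {DeptNo} across the fragments never reaches {PName}, so DeptNo → PName cannot be enforced without a join — not preserved.

lossless but not dependency-preserving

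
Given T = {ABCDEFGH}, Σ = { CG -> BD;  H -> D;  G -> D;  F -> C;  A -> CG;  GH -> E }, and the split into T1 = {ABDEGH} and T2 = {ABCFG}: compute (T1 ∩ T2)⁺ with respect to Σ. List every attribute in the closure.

T1 ∩ T2 = {ABG}.
G → D applies, adding D
A → CG applies, adding C
Closure: {ABCDG}.

ABCDG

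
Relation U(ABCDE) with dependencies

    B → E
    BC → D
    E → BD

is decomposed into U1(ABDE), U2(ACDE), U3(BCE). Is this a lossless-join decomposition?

Yes

Chase test. Columns are ABCDE; row i has aⱼ where attribute j ∈ Ui, else bᵢⱼ.
Initial tableau (one row per fragment):
  row 1: a1 a2 b13 a4 a5
  row 2: a1 b22 a3 a4 a5
  row 3: b31 a2 a3 b34 a5
Rows 1 and 2 agree on E; apply E→BD and equate their BD entries.
Rows 1 and 3 agree on E; apply E→BD and equate their BD entries.
Row 2 is now all distinguished symbols — the join is lossless.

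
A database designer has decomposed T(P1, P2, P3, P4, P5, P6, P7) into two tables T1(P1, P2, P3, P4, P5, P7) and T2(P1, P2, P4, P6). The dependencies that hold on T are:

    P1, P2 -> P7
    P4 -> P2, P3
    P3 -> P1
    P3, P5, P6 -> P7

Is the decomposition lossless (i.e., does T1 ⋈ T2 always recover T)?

No

Common attributes: T1 ∩ T2 = {P1, P2, P4}.
Closure of {P1, P2, P4}: P1, P2 → P7 applies, adding P7; P4 → P2, P3 applies, adding P3. So (P1, P2, P4)⁺ = {P1, P2, P3, P4, P7}.
The closure contains neither all of T1 = {P1, P2, P3, P4, P5, P7} nor all of T2 = {P1, P2, P4, P6}, so the common attributes are not a superkey of either fragment. The join is lossy.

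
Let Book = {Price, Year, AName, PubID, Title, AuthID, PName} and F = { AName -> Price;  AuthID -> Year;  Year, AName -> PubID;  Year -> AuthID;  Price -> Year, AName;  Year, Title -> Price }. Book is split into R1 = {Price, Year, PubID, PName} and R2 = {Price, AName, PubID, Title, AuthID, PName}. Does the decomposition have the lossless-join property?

Yes

Common attributes: R1 ∩ R2 = {Price, PubID, PName}.
Closure of {Price, PubID, PName}: Price → Year, AName applies, adding Year, AName; Year → AuthID applies, adding AuthID. So (Price, PubID, PName)⁺ = {Price, Year, AName, PubID, AuthID, PName}.
This closure contains every attribute of R1, so R1 ∩ R2 → R1. The join is lossless.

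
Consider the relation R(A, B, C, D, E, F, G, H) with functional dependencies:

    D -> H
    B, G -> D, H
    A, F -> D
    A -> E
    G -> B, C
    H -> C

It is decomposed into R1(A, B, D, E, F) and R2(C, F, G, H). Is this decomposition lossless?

No

Common attributes: R1 ∩ R2 = {F}.
No dependency enlarges {F}, so (F)⁺ = {F}.
The closure contains neither all of R1 = {A, B, D, E, F} nor all of R2 = {C, F, G, H}, so the common attributes are not a superkey of either fragment. The join is lossy.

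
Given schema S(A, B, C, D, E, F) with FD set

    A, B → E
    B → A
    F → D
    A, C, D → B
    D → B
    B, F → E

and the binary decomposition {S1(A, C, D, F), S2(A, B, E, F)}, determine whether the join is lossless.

Common attributes: S1 ∩ S2 = {A, F}.
Closure of {A, F}: F → D applies, adding D; D → B applies, adding B; B, F → E applies, adding E. So (A, F)⁺ = {A, B, D, E, F}.
This closure contains every attribute of S2, so S1 ∩ S2 → S2. The join is lossless.

Yes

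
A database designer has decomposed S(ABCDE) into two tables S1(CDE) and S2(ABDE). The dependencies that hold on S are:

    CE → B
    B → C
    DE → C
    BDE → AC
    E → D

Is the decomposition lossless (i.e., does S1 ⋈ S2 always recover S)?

Common attributes: S1 ∩ S2 = {DE}.
Closure of {DE}: DE → C applies, adding C; CE → B applies, adding B; BDE → AC applies, adding A. So (DE)⁺ = {ABCDE}.
This closure contains every attribute of S1, so S1 ∩ S2 → S1. The join is lossless.

Yes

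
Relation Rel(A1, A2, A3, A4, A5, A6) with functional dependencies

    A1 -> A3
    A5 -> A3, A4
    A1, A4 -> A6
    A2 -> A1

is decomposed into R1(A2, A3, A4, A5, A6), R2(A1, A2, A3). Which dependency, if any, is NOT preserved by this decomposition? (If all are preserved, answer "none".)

Check A1, A4 → A6: no single fragment contains all of {A1, A4, A6}, and the restricted closure of {A1, A4} across the fragments never reaches {A6}.
A1 → A3 is preserved.
A5 → A3, A4 is preserved.
A2 → A1 is preserved.

A1, A4 -> A6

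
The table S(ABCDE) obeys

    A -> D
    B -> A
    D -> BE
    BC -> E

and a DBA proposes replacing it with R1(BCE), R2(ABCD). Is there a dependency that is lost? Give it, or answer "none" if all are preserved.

A → D lies within R2.
B → A lies within R2.
D → BE: restricted closure across fragments reaches BE.
BC → E lies within R1.
Every dependency is enforceable on the fragments, so the decomposition is dependency-preserving.

none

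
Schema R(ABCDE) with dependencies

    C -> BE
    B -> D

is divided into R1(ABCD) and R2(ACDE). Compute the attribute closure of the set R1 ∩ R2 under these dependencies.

R1 ∩ R2 = {ACD}.
C → BE applies, adding BE
Closure: {ABCDE}.

ABCDE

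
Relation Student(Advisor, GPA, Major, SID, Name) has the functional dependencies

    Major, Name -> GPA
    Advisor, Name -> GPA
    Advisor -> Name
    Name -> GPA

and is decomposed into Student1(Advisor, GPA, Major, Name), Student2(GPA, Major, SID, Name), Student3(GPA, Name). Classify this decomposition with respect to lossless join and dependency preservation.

lossy but dependency-preserving

Lossless test (chase): applying each FD to every pair of rows produces no changes in the tableau, so no row becomes fully distinguished — the join is lossy.
Dependency preservation: every FD's attributes lie within a single fragment, so each can be enforced locally — preserved.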